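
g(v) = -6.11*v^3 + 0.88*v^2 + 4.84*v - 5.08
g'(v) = -18.33*v^2 + 1.76*v + 4.84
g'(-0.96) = -13.74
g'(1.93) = -60.04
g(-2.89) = 135.76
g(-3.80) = 324.50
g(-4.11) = 414.09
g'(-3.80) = -266.53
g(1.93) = -36.39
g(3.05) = -155.49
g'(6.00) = -644.48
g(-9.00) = 4476.83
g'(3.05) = -160.31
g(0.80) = -3.77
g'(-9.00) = -1495.73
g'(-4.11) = -312.03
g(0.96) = -5.03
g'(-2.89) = -153.34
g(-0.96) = -3.51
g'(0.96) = -10.36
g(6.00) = -1264.12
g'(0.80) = -5.48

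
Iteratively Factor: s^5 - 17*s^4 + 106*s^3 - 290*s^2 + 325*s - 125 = (s - 5)*(s^4 - 12*s^3 + 46*s^2 - 60*s + 25) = (s - 5)^2*(s^3 - 7*s^2 + 11*s - 5) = (s - 5)^3*(s^2 - 2*s + 1) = (s - 5)^3*(s - 1)*(s - 1)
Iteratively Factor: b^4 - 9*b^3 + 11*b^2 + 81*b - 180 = (b - 4)*(b^3 - 5*b^2 - 9*b + 45) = (b - 4)*(b + 3)*(b^2 - 8*b + 15) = (b - 4)*(b - 3)*(b + 3)*(b - 5)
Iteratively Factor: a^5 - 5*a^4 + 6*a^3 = (a - 2)*(a^4 - 3*a^3) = a*(a - 2)*(a^3 - 3*a^2) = a*(a - 3)*(a - 2)*(a^2) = a^2*(a - 3)*(a - 2)*(a)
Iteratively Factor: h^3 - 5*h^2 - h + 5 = (h - 5)*(h^2 - 1) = (h - 5)*(h - 1)*(h + 1)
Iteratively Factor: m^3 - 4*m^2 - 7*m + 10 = (m + 2)*(m^2 - 6*m + 5) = (m - 5)*(m + 2)*(m - 1)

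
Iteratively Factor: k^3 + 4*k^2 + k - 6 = (k + 2)*(k^2 + 2*k - 3) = (k + 2)*(k + 3)*(k - 1)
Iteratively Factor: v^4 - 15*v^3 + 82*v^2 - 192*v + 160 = (v - 4)*(v^3 - 11*v^2 + 38*v - 40) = (v - 5)*(v - 4)*(v^2 - 6*v + 8) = (v - 5)*(v - 4)^2*(v - 2)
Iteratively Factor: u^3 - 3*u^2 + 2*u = (u)*(u^2 - 3*u + 2) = u*(u - 1)*(u - 2)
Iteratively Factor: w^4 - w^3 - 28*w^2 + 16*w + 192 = (w + 4)*(w^3 - 5*w^2 - 8*w + 48) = (w - 4)*(w + 4)*(w^2 - w - 12) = (w - 4)*(w + 3)*(w + 4)*(w - 4)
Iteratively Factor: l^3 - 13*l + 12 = (l - 3)*(l^2 + 3*l - 4) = (l - 3)*(l + 4)*(l - 1)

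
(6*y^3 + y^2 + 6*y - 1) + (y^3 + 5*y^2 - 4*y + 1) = 7*y^3 + 6*y^2 + 2*y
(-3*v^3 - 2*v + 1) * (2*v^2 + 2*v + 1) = -6*v^5 - 6*v^4 - 7*v^3 - 2*v^2 + 1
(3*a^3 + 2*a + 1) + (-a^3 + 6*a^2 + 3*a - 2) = 2*a^3 + 6*a^2 + 5*a - 1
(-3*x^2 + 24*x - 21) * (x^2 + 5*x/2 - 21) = -3*x^4 + 33*x^3/2 + 102*x^2 - 1113*x/2 + 441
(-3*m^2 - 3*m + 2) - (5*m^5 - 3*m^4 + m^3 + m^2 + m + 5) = -5*m^5 + 3*m^4 - m^3 - 4*m^2 - 4*m - 3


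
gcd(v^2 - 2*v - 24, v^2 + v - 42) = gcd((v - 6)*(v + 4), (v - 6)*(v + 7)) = v - 6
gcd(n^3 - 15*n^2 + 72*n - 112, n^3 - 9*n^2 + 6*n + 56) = n^2 - 11*n + 28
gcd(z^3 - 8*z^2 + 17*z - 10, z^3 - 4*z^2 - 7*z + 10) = z^2 - 6*z + 5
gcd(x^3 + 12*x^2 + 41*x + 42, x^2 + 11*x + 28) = x + 7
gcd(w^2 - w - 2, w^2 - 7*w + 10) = w - 2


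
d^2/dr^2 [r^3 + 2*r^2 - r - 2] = 6*r + 4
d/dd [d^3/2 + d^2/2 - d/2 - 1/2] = 3*d^2/2 + d - 1/2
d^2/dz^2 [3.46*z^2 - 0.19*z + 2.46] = 6.92000000000000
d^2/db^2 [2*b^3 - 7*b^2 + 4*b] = 12*b - 14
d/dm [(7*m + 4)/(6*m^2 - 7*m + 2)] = 6*(-7*m^2 - 8*m + 7)/(36*m^4 - 84*m^3 + 73*m^2 - 28*m + 4)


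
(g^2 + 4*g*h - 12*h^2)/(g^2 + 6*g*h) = (g - 2*h)/g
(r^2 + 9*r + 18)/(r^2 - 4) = (r^2 + 9*r + 18)/(r^2 - 4)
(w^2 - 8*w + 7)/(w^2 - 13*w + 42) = (w - 1)/(w - 6)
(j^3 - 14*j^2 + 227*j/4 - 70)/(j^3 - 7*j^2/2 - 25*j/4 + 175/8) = 2*(j - 8)/(2*j + 5)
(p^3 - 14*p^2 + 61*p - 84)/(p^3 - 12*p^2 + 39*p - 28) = (p - 3)/(p - 1)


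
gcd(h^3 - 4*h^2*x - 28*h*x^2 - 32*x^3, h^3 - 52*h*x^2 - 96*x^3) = -h^2 + 6*h*x + 16*x^2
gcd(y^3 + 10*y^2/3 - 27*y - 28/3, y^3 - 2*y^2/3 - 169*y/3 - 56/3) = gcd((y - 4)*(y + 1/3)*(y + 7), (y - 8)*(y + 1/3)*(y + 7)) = y^2 + 22*y/3 + 7/3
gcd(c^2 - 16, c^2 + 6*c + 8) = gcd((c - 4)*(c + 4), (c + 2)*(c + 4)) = c + 4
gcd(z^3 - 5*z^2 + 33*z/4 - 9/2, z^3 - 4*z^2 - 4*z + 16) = z - 2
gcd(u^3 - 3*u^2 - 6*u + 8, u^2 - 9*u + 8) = u - 1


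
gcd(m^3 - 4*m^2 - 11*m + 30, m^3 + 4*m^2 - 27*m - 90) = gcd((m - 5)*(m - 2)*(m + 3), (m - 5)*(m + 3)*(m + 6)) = m^2 - 2*m - 15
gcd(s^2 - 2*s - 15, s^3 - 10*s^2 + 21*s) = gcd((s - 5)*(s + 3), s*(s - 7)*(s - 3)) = 1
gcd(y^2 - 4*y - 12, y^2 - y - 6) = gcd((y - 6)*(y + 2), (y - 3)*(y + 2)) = y + 2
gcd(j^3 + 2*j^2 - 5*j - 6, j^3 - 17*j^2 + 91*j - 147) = 1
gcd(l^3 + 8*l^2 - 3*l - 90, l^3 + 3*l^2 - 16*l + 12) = l + 6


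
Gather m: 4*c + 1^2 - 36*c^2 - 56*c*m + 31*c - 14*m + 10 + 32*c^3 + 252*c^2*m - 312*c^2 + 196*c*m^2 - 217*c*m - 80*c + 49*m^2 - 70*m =32*c^3 - 348*c^2 - 45*c + m^2*(196*c + 49) + m*(252*c^2 - 273*c - 84) + 11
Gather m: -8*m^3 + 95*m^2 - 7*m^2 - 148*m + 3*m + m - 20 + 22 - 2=-8*m^3 + 88*m^2 - 144*m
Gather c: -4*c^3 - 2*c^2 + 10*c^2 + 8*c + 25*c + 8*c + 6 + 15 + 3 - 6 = -4*c^3 + 8*c^2 + 41*c + 18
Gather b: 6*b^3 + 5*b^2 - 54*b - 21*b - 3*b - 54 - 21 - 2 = 6*b^3 + 5*b^2 - 78*b - 77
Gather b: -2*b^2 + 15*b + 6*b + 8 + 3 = -2*b^2 + 21*b + 11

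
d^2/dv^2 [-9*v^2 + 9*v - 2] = -18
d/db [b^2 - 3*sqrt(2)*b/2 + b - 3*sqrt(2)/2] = 2*b - 3*sqrt(2)/2 + 1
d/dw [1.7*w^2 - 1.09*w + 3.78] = 3.4*w - 1.09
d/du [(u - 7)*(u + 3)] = 2*u - 4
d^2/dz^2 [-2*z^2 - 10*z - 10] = -4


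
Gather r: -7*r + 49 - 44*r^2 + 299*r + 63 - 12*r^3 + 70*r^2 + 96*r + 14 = -12*r^3 + 26*r^2 + 388*r + 126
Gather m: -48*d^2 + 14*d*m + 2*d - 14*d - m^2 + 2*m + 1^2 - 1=-48*d^2 - 12*d - m^2 + m*(14*d + 2)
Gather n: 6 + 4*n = 4*n + 6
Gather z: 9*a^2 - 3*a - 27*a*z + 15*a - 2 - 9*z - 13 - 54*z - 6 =9*a^2 + 12*a + z*(-27*a - 63) - 21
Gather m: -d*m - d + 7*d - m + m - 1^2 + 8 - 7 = -d*m + 6*d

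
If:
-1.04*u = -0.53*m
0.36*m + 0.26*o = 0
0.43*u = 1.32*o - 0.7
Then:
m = -0.34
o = 0.47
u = -0.17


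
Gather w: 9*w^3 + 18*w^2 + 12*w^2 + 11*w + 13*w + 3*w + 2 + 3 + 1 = 9*w^3 + 30*w^2 + 27*w + 6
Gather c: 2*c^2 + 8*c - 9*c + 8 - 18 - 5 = 2*c^2 - c - 15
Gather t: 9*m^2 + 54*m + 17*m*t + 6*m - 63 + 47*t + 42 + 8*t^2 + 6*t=9*m^2 + 60*m + 8*t^2 + t*(17*m + 53) - 21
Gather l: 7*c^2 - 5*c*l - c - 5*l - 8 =7*c^2 - c + l*(-5*c - 5) - 8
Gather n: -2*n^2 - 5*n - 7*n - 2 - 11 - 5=-2*n^2 - 12*n - 18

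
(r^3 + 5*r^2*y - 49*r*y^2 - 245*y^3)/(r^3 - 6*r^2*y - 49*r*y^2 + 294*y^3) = (-r - 5*y)/(-r + 6*y)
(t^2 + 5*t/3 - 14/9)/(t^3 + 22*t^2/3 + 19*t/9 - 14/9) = (9*t^2 + 15*t - 14)/(9*t^3 + 66*t^2 + 19*t - 14)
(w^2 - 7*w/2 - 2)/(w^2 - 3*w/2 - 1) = (w - 4)/(w - 2)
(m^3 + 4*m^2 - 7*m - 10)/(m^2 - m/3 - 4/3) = 3*(m^2 + 3*m - 10)/(3*m - 4)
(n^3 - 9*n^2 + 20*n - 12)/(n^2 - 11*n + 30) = (n^2 - 3*n + 2)/(n - 5)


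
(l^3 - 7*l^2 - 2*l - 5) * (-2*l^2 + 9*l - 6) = -2*l^5 + 23*l^4 - 65*l^3 + 34*l^2 - 33*l + 30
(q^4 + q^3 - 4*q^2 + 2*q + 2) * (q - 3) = q^5 - 2*q^4 - 7*q^3 + 14*q^2 - 4*q - 6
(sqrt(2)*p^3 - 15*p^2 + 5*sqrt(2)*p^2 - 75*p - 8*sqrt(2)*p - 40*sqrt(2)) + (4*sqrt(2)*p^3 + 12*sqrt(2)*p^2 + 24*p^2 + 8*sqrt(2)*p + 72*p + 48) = 5*sqrt(2)*p^3 + 9*p^2 + 17*sqrt(2)*p^2 - 3*p - 40*sqrt(2) + 48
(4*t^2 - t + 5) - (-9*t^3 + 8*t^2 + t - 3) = 9*t^3 - 4*t^2 - 2*t + 8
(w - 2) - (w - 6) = 4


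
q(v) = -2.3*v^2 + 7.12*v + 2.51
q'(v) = 7.12 - 4.6*v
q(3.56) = -1.29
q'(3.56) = -9.26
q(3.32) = 0.80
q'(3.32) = -8.15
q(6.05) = -38.60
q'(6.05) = -20.71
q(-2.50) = -29.66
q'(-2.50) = 18.62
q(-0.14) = 1.47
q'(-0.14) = 7.76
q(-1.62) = -15.06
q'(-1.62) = 14.57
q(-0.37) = -0.44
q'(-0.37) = 8.82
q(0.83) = 6.84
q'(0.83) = 3.30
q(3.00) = 3.17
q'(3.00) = -6.68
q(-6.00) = -123.01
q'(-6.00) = 34.72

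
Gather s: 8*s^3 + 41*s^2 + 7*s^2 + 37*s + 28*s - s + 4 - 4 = 8*s^3 + 48*s^2 + 64*s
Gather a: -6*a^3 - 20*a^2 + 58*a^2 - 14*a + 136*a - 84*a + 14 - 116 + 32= -6*a^3 + 38*a^2 + 38*a - 70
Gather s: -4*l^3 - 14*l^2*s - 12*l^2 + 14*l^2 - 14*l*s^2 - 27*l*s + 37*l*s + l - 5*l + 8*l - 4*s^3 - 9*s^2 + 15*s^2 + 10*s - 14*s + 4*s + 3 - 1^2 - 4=-4*l^3 + 2*l^2 + 4*l - 4*s^3 + s^2*(6 - 14*l) + s*(-14*l^2 + 10*l) - 2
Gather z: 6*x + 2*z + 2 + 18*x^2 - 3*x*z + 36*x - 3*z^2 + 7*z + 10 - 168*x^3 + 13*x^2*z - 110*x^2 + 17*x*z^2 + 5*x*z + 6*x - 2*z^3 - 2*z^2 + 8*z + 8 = -168*x^3 - 92*x^2 + 48*x - 2*z^3 + z^2*(17*x - 5) + z*(13*x^2 + 2*x + 17) + 20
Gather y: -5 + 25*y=25*y - 5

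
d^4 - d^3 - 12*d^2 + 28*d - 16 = (d - 2)^2*(d - 1)*(d + 4)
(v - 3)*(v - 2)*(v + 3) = v^3 - 2*v^2 - 9*v + 18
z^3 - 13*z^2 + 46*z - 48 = (z - 8)*(z - 3)*(z - 2)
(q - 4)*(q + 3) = q^2 - q - 12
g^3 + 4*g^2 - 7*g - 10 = (g - 2)*(g + 1)*(g + 5)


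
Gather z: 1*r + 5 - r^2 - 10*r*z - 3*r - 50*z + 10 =-r^2 - 2*r + z*(-10*r - 50) + 15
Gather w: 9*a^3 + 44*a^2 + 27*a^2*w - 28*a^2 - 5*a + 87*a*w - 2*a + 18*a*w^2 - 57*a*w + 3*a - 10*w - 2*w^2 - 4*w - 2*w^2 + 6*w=9*a^3 + 16*a^2 - 4*a + w^2*(18*a - 4) + w*(27*a^2 + 30*a - 8)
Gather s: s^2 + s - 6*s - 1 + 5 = s^2 - 5*s + 4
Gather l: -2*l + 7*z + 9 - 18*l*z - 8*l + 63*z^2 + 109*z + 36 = l*(-18*z - 10) + 63*z^2 + 116*z + 45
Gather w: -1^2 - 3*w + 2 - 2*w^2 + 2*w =-2*w^2 - w + 1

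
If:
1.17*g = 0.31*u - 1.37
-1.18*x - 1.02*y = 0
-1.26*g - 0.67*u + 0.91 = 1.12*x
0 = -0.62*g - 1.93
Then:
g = -3.11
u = -7.33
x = 8.70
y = -10.06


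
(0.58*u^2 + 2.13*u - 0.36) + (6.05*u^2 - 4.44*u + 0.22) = 6.63*u^2 - 2.31*u - 0.14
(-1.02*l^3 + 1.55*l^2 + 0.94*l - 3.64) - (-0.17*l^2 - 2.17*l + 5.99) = -1.02*l^3 + 1.72*l^2 + 3.11*l - 9.63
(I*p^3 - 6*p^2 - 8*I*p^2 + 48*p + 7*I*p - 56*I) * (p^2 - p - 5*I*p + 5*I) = I*p^5 - p^4 - 9*I*p^4 + 9*p^3 + 45*I*p^3 + 27*p^2 - 333*I*p^2 - 315*p + 296*I*p + 280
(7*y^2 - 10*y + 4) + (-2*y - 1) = 7*y^2 - 12*y + 3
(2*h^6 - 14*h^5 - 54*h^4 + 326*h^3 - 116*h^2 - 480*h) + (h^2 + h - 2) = 2*h^6 - 14*h^5 - 54*h^4 + 326*h^3 - 115*h^2 - 479*h - 2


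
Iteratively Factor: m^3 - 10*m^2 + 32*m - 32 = (m - 2)*(m^2 - 8*m + 16) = (m - 4)*(m - 2)*(m - 4)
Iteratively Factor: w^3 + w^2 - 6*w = (w - 2)*(w^2 + 3*w) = w*(w - 2)*(w + 3)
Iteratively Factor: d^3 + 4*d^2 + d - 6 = (d + 3)*(d^2 + d - 2) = (d + 2)*(d + 3)*(d - 1)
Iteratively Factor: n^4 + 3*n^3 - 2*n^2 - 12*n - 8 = (n + 1)*(n^3 + 2*n^2 - 4*n - 8) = (n + 1)*(n + 2)*(n^2 - 4) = (n - 2)*(n + 1)*(n + 2)*(n + 2)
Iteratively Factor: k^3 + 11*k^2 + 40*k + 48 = (k + 4)*(k^2 + 7*k + 12) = (k + 4)^2*(k + 3)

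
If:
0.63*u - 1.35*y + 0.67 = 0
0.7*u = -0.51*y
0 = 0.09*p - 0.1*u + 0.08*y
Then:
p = -0.63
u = -0.27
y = 0.37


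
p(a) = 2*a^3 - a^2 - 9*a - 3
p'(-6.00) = 219.00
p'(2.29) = 17.88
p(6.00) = 339.00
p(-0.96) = 2.95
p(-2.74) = -26.99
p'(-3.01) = 51.38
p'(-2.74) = 41.53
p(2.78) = 7.22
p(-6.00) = -417.00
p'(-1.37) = 5.00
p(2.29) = -4.84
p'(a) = 6*a^2 - 2*a - 9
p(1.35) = -12.05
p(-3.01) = -39.51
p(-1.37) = 2.31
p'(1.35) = -0.76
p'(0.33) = -9.01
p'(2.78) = 31.81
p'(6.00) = 195.00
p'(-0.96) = -1.55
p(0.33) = -6.01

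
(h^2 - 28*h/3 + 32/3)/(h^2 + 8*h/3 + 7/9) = 3*(3*h^2 - 28*h + 32)/(9*h^2 + 24*h + 7)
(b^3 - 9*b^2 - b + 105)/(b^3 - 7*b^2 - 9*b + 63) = (b - 5)/(b - 3)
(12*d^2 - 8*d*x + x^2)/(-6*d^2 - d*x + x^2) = (-12*d^2 + 8*d*x - x^2)/(6*d^2 + d*x - x^2)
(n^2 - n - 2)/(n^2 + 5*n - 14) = (n + 1)/(n + 7)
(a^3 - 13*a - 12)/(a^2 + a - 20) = (a^2 + 4*a + 3)/(a + 5)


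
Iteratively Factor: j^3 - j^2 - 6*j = (j - 3)*(j^2 + 2*j) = (j - 3)*(j + 2)*(j)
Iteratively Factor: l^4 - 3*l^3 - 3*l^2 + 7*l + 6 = (l - 2)*(l^3 - l^2 - 5*l - 3) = (l - 3)*(l - 2)*(l^2 + 2*l + 1) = (l - 3)*(l - 2)*(l + 1)*(l + 1)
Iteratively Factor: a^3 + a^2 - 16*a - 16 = (a + 4)*(a^2 - 3*a - 4) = (a + 1)*(a + 4)*(a - 4)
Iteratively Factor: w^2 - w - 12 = (w + 3)*(w - 4)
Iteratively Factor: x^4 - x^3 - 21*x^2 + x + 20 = (x - 1)*(x^3 - 21*x - 20) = (x - 1)*(x + 4)*(x^2 - 4*x - 5) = (x - 5)*(x - 1)*(x + 4)*(x + 1)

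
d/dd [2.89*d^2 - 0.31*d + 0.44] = 5.78*d - 0.31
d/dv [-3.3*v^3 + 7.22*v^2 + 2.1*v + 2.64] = -9.9*v^2 + 14.44*v + 2.1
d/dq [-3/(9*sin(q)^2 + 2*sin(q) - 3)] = 6*(9*sin(q) + 1)*cos(q)/(9*sin(q)^2 + 2*sin(q) - 3)^2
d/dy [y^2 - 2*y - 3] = 2*y - 2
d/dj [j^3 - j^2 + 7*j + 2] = 3*j^2 - 2*j + 7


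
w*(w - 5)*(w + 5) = w^3 - 25*w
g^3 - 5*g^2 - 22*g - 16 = (g - 8)*(g + 1)*(g + 2)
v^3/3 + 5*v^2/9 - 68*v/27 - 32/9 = (v/3 + 1)*(v - 8/3)*(v + 4/3)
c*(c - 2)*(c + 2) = c^3 - 4*c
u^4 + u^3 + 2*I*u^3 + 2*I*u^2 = u^2*(u + 1)*(u + 2*I)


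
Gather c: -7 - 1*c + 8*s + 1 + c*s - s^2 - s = c*(s - 1) - s^2 + 7*s - 6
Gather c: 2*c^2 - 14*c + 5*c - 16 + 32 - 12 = 2*c^2 - 9*c + 4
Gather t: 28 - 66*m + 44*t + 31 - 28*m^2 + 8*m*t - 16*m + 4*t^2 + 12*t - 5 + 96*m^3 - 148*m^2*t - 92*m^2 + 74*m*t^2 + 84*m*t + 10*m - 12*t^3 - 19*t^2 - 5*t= 96*m^3 - 120*m^2 - 72*m - 12*t^3 + t^2*(74*m - 15) + t*(-148*m^2 + 92*m + 51) + 54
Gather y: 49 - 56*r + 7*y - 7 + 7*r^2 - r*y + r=7*r^2 - 55*r + y*(7 - r) + 42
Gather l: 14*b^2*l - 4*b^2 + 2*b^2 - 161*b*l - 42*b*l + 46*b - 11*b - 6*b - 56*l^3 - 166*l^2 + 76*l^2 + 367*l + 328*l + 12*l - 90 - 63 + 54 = -2*b^2 + 29*b - 56*l^3 - 90*l^2 + l*(14*b^2 - 203*b + 707) - 99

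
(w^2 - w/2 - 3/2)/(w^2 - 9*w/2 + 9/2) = (w + 1)/(w - 3)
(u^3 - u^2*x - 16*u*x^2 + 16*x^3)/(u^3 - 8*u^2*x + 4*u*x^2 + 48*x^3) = (-u^2 - 3*u*x + 4*x^2)/(-u^2 + 4*u*x + 12*x^2)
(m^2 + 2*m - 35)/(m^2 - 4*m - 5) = (m + 7)/(m + 1)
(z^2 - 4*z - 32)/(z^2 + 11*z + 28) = (z - 8)/(z + 7)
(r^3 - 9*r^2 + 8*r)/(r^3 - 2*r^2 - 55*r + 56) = r/(r + 7)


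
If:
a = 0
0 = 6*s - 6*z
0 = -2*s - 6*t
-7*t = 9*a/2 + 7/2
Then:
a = 0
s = 3/2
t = -1/2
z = 3/2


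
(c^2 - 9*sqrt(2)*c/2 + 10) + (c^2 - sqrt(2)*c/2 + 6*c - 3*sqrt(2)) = 2*c^2 - 5*sqrt(2)*c + 6*c - 3*sqrt(2) + 10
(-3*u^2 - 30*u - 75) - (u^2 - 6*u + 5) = -4*u^2 - 24*u - 80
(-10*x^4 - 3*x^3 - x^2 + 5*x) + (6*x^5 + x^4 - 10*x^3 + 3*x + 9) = 6*x^5 - 9*x^4 - 13*x^3 - x^2 + 8*x + 9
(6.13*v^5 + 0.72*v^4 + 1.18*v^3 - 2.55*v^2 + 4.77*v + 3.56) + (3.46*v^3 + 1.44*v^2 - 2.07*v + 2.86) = 6.13*v^5 + 0.72*v^4 + 4.64*v^3 - 1.11*v^2 + 2.7*v + 6.42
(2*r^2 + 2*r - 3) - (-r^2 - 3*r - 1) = 3*r^2 + 5*r - 2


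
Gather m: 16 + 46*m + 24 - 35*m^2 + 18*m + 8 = -35*m^2 + 64*m + 48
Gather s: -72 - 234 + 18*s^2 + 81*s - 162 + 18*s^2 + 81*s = 36*s^2 + 162*s - 468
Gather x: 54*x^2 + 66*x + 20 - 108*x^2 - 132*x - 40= -54*x^2 - 66*x - 20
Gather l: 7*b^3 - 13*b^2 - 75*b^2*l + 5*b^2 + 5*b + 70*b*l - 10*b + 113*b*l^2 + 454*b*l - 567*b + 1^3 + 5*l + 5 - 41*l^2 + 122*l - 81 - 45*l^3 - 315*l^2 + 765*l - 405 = 7*b^3 - 8*b^2 - 572*b - 45*l^3 + l^2*(113*b - 356) + l*(-75*b^2 + 524*b + 892) - 480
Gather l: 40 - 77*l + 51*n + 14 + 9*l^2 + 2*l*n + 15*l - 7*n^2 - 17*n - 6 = 9*l^2 + l*(2*n - 62) - 7*n^2 + 34*n + 48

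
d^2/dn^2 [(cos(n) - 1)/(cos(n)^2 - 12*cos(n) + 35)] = (-9*(1 - cos(2*n))^2*cos(n)/4 - 2*(1 - cos(2*n))^2 - 1621*cos(n)/2 - 219*cos(2*n) + 42*cos(3*n) + cos(5*n)/2 + 411)/((cos(n) - 7)^3*(cos(n) - 5)^3)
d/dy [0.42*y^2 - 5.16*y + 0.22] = 0.84*y - 5.16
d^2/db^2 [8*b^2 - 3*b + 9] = 16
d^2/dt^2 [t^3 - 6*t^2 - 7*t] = 6*t - 12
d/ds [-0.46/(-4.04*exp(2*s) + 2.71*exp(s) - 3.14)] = (1.2466 - 3.7168*exp(s))*exp(s)/(4.04*exp(2*s) - 2.71*exp(s) + 3.14)^2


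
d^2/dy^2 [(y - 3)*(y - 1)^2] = 6*y - 10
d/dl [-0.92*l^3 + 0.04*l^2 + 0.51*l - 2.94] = -2.76*l^2 + 0.08*l + 0.51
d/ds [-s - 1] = -1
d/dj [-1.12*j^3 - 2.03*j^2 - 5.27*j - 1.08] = -3.36*j^2 - 4.06*j - 5.27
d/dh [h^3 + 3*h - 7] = 3*h^2 + 3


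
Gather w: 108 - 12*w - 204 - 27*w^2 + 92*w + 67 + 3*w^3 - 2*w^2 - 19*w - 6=3*w^3 - 29*w^2 + 61*w - 35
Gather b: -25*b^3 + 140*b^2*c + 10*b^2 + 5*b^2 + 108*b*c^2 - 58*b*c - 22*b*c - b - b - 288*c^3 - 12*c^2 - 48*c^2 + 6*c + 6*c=-25*b^3 + b^2*(140*c + 15) + b*(108*c^2 - 80*c - 2) - 288*c^3 - 60*c^2 + 12*c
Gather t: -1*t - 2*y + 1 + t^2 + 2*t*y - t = t^2 + t*(2*y - 2) - 2*y + 1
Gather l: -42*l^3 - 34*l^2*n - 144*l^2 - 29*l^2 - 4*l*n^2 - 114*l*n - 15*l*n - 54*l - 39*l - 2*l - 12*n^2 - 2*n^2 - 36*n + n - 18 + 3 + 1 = -42*l^3 + l^2*(-34*n - 173) + l*(-4*n^2 - 129*n - 95) - 14*n^2 - 35*n - 14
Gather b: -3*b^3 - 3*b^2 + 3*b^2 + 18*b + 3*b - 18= -3*b^3 + 21*b - 18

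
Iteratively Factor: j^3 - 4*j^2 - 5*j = (j - 5)*(j^2 + j) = j*(j - 5)*(j + 1)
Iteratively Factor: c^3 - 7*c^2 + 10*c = (c - 2)*(c^2 - 5*c) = (c - 5)*(c - 2)*(c)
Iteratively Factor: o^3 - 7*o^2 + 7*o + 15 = (o + 1)*(o^2 - 8*o + 15) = (o - 3)*(o + 1)*(o - 5)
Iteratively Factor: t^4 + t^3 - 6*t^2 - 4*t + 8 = (t + 2)*(t^3 - t^2 - 4*t + 4) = (t + 2)^2*(t^2 - 3*t + 2) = (t - 1)*(t + 2)^2*(t - 2)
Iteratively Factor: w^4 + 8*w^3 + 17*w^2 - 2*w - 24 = (w + 4)*(w^3 + 4*w^2 + w - 6) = (w + 2)*(w + 4)*(w^2 + 2*w - 3) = (w + 2)*(w + 3)*(w + 4)*(w - 1)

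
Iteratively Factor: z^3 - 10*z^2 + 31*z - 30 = (z - 5)*(z^2 - 5*z + 6) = (z - 5)*(z - 3)*(z - 2)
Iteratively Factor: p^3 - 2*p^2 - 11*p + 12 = (p - 4)*(p^2 + 2*p - 3) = (p - 4)*(p + 3)*(p - 1)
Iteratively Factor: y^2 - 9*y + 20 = (y - 5)*(y - 4)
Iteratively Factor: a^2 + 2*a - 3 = (a - 1)*(a + 3)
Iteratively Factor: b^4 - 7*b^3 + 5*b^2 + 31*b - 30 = (b - 1)*(b^3 - 6*b^2 - b + 30) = (b - 3)*(b - 1)*(b^2 - 3*b - 10) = (b - 5)*(b - 3)*(b - 1)*(b + 2)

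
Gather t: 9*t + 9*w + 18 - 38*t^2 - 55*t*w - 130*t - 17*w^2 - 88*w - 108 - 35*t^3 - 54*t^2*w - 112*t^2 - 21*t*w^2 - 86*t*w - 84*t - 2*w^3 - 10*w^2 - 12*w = -35*t^3 + t^2*(-54*w - 150) + t*(-21*w^2 - 141*w - 205) - 2*w^3 - 27*w^2 - 91*w - 90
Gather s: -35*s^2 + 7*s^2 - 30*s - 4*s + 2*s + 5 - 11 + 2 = -28*s^2 - 32*s - 4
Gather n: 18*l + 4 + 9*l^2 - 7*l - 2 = 9*l^2 + 11*l + 2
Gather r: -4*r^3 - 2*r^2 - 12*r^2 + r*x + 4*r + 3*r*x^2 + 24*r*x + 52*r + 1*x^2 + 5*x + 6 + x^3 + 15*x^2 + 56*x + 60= -4*r^3 - 14*r^2 + r*(3*x^2 + 25*x + 56) + x^3 + 16*x^2 + 61*x + 66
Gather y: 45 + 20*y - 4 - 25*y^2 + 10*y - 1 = -25*y^2 + 30*y + 40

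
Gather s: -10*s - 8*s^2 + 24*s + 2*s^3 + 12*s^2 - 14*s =2*s^3 + 4*s^2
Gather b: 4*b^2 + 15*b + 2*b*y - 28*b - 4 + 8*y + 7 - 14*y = 4*b^2 + b*(2*y - 13) - 6*y + 3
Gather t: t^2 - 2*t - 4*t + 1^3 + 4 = t^2 - 6*t + 5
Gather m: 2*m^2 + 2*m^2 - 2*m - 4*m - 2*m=4*m^2 - 8*m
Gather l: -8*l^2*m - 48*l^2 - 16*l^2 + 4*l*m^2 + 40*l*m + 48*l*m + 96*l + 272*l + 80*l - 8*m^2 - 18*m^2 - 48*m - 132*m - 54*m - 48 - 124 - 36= l^2*(-8*m - 64) + l*(4*m^2 + 88*m + 448) - 26*m^2 - 234*m - 208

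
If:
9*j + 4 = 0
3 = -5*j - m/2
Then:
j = -4/9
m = -14/9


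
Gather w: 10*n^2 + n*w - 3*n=10*n^2 + n*w - 3*n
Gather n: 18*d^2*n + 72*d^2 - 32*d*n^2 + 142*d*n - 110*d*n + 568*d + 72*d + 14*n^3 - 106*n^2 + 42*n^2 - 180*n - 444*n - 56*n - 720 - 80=72*d^2 + 640*d + 14*n^3 + n^2*(-32*d - 64) + n*(18*d^2 + 32*d - 680) - 800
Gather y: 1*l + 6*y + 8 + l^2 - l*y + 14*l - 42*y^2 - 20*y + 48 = l^2 + 15*l - 42*y^2 + y*(-l - 14) + 56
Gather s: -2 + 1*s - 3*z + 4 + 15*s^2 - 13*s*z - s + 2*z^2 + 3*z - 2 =15*s^2 - 13*s*z + 2*z^2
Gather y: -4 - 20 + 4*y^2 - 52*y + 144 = 4*y^2 - 52*y + 120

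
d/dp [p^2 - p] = 2*p - 1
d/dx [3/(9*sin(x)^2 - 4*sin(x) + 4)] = 6*(2 - 9*sin(x))*cos(x)/(9*sin(x)^2 - 4*sin(x) + 4)^2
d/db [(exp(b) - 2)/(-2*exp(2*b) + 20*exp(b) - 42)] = (2*(exp(b) - 5)*(exp(b) - 2) - exp(2*b) + 10*exp(b) - 21)*exp(b)/(2*(exp(2*b) - 10*exp(b) + 21)^2)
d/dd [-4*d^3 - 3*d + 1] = -12*d^2 - 3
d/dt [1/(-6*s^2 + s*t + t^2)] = (-s - 2*t)/(-6*s^2 + s*t + t^2)^2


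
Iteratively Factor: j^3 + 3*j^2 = (j)*(j^2 + 3*j) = j*(j + 3)*(j)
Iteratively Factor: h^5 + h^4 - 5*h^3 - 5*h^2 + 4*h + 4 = (h + 2)*(h^4 - h^3 - 3*h^2 + h + 2) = (h - 1)*(h + 2)*(h^3 - 3*h - 2) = (h - 1)*(h + 1)*(h + 2)*(h^2 - h - 2) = (h - 1)*(h + 1)^2*(h + 2)*(h - 2)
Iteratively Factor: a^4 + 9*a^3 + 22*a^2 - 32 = (a + 4)*(a^3 + 5*a^2 + 2*a - 8) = (a + 2)*(a + 4)*(a^2 + 3*a - 4) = (a + 2)*(a + 4)^2*(a - 1)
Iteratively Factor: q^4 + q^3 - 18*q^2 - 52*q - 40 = (q + 2)*(q^3 - q^2 - 16*q - 20) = (q + 2)^2*(q^2 - 3*q - 10) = (q + 2)^3*(q - 5)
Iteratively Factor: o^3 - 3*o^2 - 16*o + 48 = (o - 3)*(o^2 - 16) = (o - 3)*(o + 4)*(o - 4)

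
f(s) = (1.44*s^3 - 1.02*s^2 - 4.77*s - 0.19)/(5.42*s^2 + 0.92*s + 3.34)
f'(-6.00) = 0.29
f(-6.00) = -1.66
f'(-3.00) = 0.37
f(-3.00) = -0.69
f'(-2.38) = 0.43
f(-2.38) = -0.44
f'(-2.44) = 0.42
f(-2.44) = -0.47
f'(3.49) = 0.33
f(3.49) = 0.44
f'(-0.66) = 0.20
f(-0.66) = 0.41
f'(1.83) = 0.39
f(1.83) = -0.15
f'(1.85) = 0.39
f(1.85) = -0.14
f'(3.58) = 0.32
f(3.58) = 0.47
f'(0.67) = 0.03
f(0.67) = -0.53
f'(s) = (-10.84*s - 0.92)*(1.44*s^3 - 1.02*s^2 - 4.77*s - 0.19)/(5.42*s^2 + 0.92*s + 3.34)^2 + (4.32*s^2 - 2.04*s - 4.77)/(5.42*s^2 + 0.92*s + 3.34) = (7.8048*s^4 + 2.6496*s^3 + 39.3438*s^2 - 4.754*s - 15.757)/(29.3764*s^4 + 9.9728*s^3 + 37.052*s^2 + 6.1456*s + 11.1556)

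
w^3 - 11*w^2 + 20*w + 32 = (w - 8)*(w - 4)*(w + 1)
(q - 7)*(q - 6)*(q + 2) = q^3 - 11*q^2 + 16*q + 84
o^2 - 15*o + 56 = (o - 8)*(o - 7)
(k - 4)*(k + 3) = k^2 - k - 12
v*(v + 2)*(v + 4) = v^3 + 6*v^2 + 8*v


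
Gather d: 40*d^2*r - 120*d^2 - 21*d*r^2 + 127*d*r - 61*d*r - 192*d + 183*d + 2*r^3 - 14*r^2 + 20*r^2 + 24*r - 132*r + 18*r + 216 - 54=d^2*(40*r - 120) + d*(-21*r^2 + 66*r - 9) + 2*r^3 + 6*r^2 - 90*r + 162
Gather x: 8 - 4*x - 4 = 4 - 4*x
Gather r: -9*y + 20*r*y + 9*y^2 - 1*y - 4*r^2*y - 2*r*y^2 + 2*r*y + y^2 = -4*r^2*y + r*(-2*y^2 + 22*y) + 10*y^2 - 10*y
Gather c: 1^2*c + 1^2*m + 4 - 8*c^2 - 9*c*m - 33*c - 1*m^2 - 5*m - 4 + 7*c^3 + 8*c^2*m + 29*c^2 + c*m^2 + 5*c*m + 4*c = 7*c^3 + c^2*(8*m + 21) + c*(m^2 - 4*m - 28) - m^2 - 4*m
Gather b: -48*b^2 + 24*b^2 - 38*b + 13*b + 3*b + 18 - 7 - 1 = -24*b^2 - 22*b + 10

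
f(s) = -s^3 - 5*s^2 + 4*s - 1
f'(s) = -3*s^2 - 10*s + 4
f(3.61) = -98.77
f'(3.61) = -71.20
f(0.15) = -0.52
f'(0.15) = 2.43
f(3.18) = -71.00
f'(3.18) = -58.14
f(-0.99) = -8.89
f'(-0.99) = 10.96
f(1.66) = -12.71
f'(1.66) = -20.87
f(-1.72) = -17.58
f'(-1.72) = 12.32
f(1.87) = -17.54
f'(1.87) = -25.19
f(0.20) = -0.41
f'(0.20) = 1.88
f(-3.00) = -31.00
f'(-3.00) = 7.00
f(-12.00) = 959.00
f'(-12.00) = -308.00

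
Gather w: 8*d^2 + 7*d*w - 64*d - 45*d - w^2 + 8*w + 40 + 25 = 8*d^2 - 109*d - w^2 + w*(7*d + 8) + 65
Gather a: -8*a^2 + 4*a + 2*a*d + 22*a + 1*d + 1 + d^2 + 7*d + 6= -8*a^2 + a*(2*d + 26) + d^2 + 8*d + 7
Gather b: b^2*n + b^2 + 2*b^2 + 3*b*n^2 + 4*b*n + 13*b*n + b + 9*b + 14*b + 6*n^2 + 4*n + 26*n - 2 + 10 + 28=b^2*(n + 3) + b*(3*n^2 + 17*n + 24) + 6*n^2 + 30*n + 36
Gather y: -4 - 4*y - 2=-4*y - 6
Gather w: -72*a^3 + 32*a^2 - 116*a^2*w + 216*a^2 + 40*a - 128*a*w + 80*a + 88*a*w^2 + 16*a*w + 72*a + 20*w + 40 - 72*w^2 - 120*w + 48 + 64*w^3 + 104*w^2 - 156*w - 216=-72*a^3 + 248*a^2 + 192*a + 64*w^3 + w^2*(88*a + 32) + w*(-116*a^2 - 112*a - 256) - 128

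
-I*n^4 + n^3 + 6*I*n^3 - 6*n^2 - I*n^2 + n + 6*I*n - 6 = (n - 6)*(n - I)*(n + I)*(-I*n + 1)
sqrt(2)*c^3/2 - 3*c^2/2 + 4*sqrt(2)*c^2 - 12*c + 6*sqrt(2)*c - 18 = (c + 6)*(c - 3*sqrt(2)/2)*(sqrt(2)*c/2 + sqrt(2))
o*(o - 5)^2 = o^3 - 10*o^2 + 25*o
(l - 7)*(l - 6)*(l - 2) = l^3 - 15*l^2 + 68*l - 84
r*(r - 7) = r^2 - 7*r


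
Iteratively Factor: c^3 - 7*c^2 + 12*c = (c)*(c^2 - 7*c + 12) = c*(c - 3)*(c - 4)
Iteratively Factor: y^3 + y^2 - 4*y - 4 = (y + 2)*(y^2 - y - 2) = (y + 1)*(y + 2)*(y - 2)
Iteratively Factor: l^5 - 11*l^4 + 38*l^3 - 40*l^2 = (l - 5)*(l^4 - 6*l^3 + 8*l^2) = (l - 5)*(l - 2)*(l^3 - 4*l^2) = l*(l - 5)*(l - 2)*(l^2 - 4*l) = l*(l - 5)*(l - 4)*(l - 2)*(l)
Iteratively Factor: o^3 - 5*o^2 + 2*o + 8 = (o + 1)*(o^2 - 6*o + 8) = (o - 2)*(o + 1)*(o - 4)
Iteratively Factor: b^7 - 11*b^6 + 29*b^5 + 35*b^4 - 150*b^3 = (b - 5)*(b^6 - 6*b^5 - b^4 + 30*b^3) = b*(b - 5)*(b^5 - 6*b^4 - b^3 + 30*b^2) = b^2*(b - 5)*(b^4 - 6*b^3 - b^2 + 30*b) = b^2*(b - 5)^2*(b^3 - b^2 - 6*b) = b^2*(b - 5)^2*(b + 2)*(b^2 - 3*b) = b^2*(b - 5)^2*(b - 3)*(b + 2)*(b)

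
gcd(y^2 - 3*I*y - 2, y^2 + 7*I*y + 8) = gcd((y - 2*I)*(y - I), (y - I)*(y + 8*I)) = y - I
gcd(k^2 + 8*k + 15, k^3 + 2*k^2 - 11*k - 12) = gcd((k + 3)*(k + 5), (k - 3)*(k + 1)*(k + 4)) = 1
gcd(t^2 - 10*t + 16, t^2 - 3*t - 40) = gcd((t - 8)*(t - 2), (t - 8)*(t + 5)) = t - 8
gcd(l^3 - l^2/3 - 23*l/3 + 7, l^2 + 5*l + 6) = l + 3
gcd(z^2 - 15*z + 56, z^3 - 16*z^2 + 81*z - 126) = z - 7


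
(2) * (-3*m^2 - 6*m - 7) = -6*m^2 - 12*m - 14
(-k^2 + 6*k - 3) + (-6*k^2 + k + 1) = -7*k^2 + 7*k - 2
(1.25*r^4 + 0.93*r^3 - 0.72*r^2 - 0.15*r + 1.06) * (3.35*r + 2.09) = 4.1875*r^5 + 5.728*r^4 - 0.4683*r^3 - 2.0073*r^2 + 3.2375*r + 2.2154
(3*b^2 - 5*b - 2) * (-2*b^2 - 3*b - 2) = -6*b^4 + b^3 + 13*b^2 + 16*b + 4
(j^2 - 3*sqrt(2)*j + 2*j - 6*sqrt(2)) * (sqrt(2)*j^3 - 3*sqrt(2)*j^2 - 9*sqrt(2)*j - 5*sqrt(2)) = sqrt(2)*j^5 - 6*j^4 - sqrt(2)*j^4 - 15*sqrt(2)*j^3 + 6*j^3 - 23*sqrt(2)*j^2 + 90*j^2 - 10*sqrt(2)*j + 138*j + 60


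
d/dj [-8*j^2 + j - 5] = 1 - 16*j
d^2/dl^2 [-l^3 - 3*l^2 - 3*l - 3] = -6*l - 6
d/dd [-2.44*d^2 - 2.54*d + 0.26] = -4.88*d - 2.54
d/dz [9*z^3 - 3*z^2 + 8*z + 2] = 27*z^2 - 6*z + 8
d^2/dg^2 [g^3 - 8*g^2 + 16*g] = 6*g - 16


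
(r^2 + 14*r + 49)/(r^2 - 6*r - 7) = (r^2 + 14*r + 49)/(r^2 - 6*r - 7)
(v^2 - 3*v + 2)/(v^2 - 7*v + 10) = (v - 1)/(v - 5)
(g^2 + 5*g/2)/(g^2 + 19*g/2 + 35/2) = g/(g + 7)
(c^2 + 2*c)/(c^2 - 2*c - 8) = c/(c - 4)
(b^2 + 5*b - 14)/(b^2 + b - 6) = (b + 7)/(b + 3)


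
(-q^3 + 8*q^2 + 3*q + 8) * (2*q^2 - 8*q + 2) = -2*q^5 + 24*q^4 - 60*q^3 + 8*q^2 - 58*q + 16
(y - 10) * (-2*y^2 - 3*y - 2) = -2*y^3 + 17*y^2 + 28*y + 20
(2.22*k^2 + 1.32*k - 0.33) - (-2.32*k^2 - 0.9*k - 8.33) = 4.54*k^2 + 2.22*k + 8.0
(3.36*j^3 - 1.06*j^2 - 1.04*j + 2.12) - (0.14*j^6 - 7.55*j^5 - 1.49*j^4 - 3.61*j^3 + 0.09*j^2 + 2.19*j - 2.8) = -0.14*j^6 + 7.55*j^5 + 1.49*j^4 + 6.97*j^3 - 1.15*j^2 - 3.23*j + 4.92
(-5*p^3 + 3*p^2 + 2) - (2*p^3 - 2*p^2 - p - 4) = -7*p^3 + 5*p^2 + p + 6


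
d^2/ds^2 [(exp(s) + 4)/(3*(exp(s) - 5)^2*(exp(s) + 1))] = (4*exp(4*s) + 49*exp(3*s) + 15*exp(2*s) + 151*exp(s) - 35)*exp(s)/(3*(exp(7*s) - 17*exp(6*s) + 93*exp(5*s) - 109*exp(4*s) - 445*exp(3*s) + 525*exp(2*s) + 1375*exp(s) + 625))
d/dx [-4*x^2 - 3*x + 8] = -8*x - 3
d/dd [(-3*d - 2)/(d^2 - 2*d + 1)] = (3*d + 7)/(d^3 - 3*d^2 + 3*d - 1)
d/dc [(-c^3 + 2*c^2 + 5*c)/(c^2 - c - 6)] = (-c^4 + 2*c^3 + 11*c^2 - 24*c - 30)/(c^4 - 2*c^3 - 11*c^2 + 12*c + 36)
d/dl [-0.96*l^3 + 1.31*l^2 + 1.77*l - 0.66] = -2.88*l^2 + 2.62*l + 1.77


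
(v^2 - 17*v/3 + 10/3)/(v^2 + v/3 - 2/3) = (v - 5)/(v + 1)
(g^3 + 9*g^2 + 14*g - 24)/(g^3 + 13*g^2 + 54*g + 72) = (g - 1)/(g + 3)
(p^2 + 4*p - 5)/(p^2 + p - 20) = (p - 1)/(p - 4)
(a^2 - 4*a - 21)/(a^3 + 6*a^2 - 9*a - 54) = (a - 7)/(a^2 + 3*a - 18)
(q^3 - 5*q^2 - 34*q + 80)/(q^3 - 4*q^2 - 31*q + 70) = (q - 8)/(q - 7)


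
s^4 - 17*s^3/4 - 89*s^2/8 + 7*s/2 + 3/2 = (s - 6)*(s - 1/2)*(s + 1/4)*(s + 2)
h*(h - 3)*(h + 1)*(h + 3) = h^4 + h^3 - 9*h^2 - 9*h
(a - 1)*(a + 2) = a^2 + a - 2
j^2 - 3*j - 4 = (j - 4)*(j + 1)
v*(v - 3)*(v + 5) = v^3 + 2*v^2 - 15*v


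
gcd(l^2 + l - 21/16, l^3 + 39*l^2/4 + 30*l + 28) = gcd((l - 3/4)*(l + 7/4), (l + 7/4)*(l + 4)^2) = l + 7/4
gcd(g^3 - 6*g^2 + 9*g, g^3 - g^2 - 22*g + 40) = 1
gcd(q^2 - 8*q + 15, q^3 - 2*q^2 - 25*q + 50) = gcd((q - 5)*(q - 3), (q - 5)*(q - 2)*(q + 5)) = q - 5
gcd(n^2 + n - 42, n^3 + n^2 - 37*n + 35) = n + 7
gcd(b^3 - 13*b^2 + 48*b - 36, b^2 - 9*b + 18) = b - 6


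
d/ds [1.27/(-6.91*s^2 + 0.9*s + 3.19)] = (17.5514*s - 1.143)/(-6.91*s^2 + 0.9*s + 3.19)^2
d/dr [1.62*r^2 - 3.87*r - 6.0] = 3.24*r - 3.87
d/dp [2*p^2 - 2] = 4*p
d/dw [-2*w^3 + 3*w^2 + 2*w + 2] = -6*w^2 + 6*w + 2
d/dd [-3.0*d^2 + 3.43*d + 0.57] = 3.43 - 6.0*d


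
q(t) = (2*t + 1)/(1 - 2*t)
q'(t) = 2/(1 - 2*t) + 2*(2*t + 1)/(1 - 2*t)^2 = 4/(2*t - 1)^2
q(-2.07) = -0.61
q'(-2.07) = 0.15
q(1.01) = -2.96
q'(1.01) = 3.84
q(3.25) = -1.36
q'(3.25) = 0.13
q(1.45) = -2.05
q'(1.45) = 1.11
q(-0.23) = 0.37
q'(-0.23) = 1.88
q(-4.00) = -0.78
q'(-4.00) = 0.05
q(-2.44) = -0.66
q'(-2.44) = 0.12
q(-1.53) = -0.51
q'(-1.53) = 0.24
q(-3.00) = -0.71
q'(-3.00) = 0.08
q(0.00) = 1.00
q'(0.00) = 4.00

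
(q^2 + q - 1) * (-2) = -2*q^2 - 2*q + 2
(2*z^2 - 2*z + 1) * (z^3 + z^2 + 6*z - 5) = 2*z^5 + 11*z^3 - 21*z^2 + 16*z - 5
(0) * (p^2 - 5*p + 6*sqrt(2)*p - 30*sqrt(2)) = 0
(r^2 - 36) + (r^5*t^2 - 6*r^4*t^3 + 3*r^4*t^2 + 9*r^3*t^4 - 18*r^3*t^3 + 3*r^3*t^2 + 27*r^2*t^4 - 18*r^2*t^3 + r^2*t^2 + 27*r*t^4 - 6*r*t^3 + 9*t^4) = r^5*t^2 - 6*r^4*t^3 + 3*r^4*t^2 + 9*r^3*t^4 - 18*r^3*t^3 + 3*r^3*t^2 + 27*r^2*t^4 - 18*r^2*t^3 + r^2*t^2 + r^2 + 27*r*t^4 - 6*r*t^3 + 9*t^4 - 36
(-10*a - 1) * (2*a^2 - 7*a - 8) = -20*a^3 + 68*a^2 + 87*a + 8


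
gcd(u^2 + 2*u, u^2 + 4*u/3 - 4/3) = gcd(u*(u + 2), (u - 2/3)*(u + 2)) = u + 2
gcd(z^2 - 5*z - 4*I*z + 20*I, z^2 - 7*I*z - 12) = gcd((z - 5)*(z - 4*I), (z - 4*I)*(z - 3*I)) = z - 4*I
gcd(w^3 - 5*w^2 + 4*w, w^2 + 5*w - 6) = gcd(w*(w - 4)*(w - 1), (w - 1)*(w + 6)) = w - 1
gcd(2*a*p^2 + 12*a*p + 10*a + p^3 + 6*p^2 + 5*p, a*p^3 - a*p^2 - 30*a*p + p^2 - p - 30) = p + 5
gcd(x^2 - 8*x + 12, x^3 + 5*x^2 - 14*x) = x - 2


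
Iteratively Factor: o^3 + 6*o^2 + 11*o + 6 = (o + 3)*(o^2 + 3*o + 2) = (o + 2)*(o + 3)*(o + 1)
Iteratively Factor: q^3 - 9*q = (q - 3)*(q^2 + 3*q) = (q - 3)*(q + 3)*(q)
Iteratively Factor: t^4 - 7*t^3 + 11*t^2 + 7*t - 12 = (t + 1)*(t^3 - 8*t^2 + 19*t - 12) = (t - 4)*(t + 1)*(t^2 - 4*t + 3) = (t - 4)*(t - 1)*(t + 1)*(t - 3)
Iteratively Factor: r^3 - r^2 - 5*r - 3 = (r + 1)*(r^2 - 2*r - 3) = (r + 1)^2*(r - 3)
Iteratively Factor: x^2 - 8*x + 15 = (x - 3)*(x - 5)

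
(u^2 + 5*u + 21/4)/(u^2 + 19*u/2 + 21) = (u + 3/2)/(u + 6)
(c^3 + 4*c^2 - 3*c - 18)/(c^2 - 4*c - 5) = (-c^3 - 4*c^2 + 3*c + 18)/(-c^2 + 4*c + 5)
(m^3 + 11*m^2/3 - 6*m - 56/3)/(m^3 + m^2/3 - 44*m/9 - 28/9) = 3*(m + 4)/(3*m + 2)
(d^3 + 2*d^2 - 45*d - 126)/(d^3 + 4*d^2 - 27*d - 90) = (d - 7)/(d - 5)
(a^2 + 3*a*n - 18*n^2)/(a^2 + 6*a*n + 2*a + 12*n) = (a - 3*n)/(a + 2)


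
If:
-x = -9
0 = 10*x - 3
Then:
No Solution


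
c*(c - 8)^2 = c^3 - 16*c^2 + 64*c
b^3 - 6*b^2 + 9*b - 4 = (b - 4)*(b - 1)^2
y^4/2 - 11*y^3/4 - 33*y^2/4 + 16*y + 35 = (y/2 + 1)*(y - 7)*(y - 5/2)*(y + 2)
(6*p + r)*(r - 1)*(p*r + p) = 6*p^2*r^2 - 6*p^2 + p*r^3 - p*r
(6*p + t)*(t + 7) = 6*p*t + 42*p + t^2 + 7*t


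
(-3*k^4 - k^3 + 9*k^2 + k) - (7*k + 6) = -3*k^4 - k^3 + 9*k^2 - 6*k - 6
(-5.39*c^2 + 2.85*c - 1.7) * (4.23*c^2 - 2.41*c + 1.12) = -22.7997*c^4 + 25.0454*c^3 - 20.0963*c^2 + 7.289*c - 1.904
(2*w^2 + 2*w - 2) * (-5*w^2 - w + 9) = -10*w^4 - 12*w^3 + 26*w^2 + 20*w - 18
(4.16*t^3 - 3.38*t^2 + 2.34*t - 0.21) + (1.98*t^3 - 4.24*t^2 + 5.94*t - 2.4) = 6.14*t^3 - 7.62*t^2 + 8.28*t - 2.61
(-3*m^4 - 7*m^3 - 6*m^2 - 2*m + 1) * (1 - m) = 3*m^5 + 4*m^4 - m^3 - 4*m^2 - 3*m + 1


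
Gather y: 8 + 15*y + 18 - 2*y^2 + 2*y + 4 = -2*y^2 + 17*y + 30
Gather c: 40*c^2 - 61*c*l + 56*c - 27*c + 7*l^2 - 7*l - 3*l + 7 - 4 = 40*c^2 + c*(29 - 61*l) + 7*l^2 - 10*l + 3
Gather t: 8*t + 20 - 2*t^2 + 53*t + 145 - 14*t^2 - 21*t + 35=-16*t^2 + 40*t + 200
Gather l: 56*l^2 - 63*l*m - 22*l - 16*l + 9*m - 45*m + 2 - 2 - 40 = 56*l^2 + l*(-63*m - 38) - 36*m - 40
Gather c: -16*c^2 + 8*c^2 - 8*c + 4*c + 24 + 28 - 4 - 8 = -8*c^2 - 4*c + 40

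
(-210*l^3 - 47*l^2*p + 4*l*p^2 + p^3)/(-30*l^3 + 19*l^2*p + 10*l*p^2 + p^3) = (-7*l + p)/(-l + p)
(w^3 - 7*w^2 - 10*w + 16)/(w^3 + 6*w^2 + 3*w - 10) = (w - 8)/(w + 5)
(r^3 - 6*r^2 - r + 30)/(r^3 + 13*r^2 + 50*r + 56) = (r^2 - 8*r + 15)/(r^2 + 11*r + 28)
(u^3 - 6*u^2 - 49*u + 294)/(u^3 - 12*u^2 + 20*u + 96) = (u^2 - 49)/(u^2 - 6*u - 16)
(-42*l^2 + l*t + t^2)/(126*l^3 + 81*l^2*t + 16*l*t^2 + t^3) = (-6*l + t)/(18*l^2 + 9*l*t + t^2)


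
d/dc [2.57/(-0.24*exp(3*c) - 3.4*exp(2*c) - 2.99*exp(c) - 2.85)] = (1.8504*exp(2*c) + 17.476*exp(c) + 7.6843)*exp(c)/(0.24*exp(3*c) + 3.4*exp(2*c) + 2.99*exp(c) + 2.85)^2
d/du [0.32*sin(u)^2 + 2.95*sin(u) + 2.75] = (0.64*sin(u) + 2.95)*cos(u)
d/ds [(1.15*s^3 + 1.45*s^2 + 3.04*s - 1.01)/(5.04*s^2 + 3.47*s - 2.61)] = (5.796*s^4 + 7.981*s^3 - 19.2946*s^2 + 2.6118*s - 4.4297)/(25.4016*s^4 + 34.9776*s^3 - 14.2679*s^2 - 18.1134*s + 6.8121)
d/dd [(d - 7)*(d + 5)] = 2*d - 2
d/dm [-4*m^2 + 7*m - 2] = 7 - 8*m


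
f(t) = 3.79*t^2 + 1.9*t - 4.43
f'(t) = 7.58*t + 1.9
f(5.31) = 112.52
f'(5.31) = 42.15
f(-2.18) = 9.44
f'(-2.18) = -14.62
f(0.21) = -3.86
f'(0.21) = 3.49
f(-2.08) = 8.02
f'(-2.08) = -13.87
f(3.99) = 63.49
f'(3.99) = 32.14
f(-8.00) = 222.93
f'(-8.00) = -58.74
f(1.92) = 13.19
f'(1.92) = 16.45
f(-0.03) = -4.48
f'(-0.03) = 1.67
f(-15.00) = 819.82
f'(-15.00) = -111.80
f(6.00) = 143.41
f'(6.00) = 47.38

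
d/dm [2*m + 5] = 2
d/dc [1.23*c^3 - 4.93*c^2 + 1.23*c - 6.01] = 3.69*c^2 - 9.86*c + 1.23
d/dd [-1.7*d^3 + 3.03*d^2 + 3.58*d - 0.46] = -5.1*d^2 + 6.06*d + 3.58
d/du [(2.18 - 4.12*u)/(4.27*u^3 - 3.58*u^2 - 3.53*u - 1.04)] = (35.1848*u^3 - 42.6754*u^2 + 15.6088*u + 11.9802)/(18.2329*u^6 - 30.5732*u^5 - 17.3298*u^4 + 16.3932*u^3 + 19.9073*u^2 + 7.3424*u + 1.0816)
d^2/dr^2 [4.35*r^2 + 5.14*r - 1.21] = 8.70000000000000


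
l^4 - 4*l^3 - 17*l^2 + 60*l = l*(l - 5)*(l - 3)*(l + 4)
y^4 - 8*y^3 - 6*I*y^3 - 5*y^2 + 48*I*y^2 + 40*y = y*(y - 8)*(y - 5*I)*(y - I)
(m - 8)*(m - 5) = m^2 - 13*m + 40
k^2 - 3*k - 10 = (k - 5)*(k + 2)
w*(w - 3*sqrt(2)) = w^2 - 3*sqrt(2)*w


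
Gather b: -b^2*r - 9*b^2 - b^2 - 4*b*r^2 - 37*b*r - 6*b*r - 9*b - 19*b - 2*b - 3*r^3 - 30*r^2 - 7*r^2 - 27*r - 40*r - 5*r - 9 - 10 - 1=b^2*(-r - 10) + b*(-4*r^2 - 43*r - 30) - 3*r^3 - 37*r^2 - 72*r - 20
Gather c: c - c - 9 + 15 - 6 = 0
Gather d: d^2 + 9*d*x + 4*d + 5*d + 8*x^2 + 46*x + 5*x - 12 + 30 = d^2 + d*(9*x + 9) + 8*x^2 + 51*x + 18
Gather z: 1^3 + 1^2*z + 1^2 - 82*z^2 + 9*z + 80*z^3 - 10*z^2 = 80*z^3 - 92*z^2 + 10*z + 2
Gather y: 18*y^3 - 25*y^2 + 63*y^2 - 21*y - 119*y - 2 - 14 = 18*y^3 + 38*y^2 - 140*y - 16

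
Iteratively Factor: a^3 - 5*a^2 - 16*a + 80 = (a - 4)*(a^2 - a - 20) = (a - 4)*(a + 4)*(a - 5)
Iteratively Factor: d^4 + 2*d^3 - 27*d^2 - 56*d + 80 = (d + 4)*(d^3 - 2*d^2 - 19*d + 20) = (d - 5)*(d + 4)*(d^2 + 3*d - 4) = (d - 5)*(d + 4)^2*(d - 1)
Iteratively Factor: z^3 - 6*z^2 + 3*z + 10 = (z + 1)*(z^2 - 7*z + 10) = (z - 5)*(z + 1)*(z - 2)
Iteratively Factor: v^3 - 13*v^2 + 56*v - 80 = (v - 5)*(v^2 - 8*v + 16) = (v - 5)*(v - 4)*(v - 4)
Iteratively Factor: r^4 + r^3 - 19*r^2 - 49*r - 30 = (r - 5)*(r^3 + 6*r^2 + 11*r + 6) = (r - 5)*(r + 2)*(r^2 + 4*r + 3) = (r - 5)*(r + 2)*(r + 3)*(r + 1)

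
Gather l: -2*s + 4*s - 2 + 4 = 2*s + 2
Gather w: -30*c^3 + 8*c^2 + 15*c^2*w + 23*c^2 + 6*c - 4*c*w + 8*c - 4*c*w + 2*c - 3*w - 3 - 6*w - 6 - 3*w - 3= -30*c^3 + 31*c^2 + 16*c + w*(15*c^2 - 8*c - 12) - 12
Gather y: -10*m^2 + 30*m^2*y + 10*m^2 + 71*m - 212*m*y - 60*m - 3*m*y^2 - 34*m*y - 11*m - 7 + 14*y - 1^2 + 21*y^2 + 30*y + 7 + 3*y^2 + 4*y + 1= y^2*(24 - 3*m) + y*(30*m^2 - 246*m + 48)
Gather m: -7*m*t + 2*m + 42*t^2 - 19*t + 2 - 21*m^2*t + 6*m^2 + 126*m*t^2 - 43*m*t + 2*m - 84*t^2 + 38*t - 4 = m^2*(6 - 21*t) + m*(126*t^2 - 50*t + 4) - 42*t^2 + 19*t - 2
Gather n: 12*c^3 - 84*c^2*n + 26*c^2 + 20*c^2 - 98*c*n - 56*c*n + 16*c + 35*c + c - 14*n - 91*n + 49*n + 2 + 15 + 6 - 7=12*c^3 + 46*c^2 + 52*c + n*(-84*c^2 - 154*c - 56) + 16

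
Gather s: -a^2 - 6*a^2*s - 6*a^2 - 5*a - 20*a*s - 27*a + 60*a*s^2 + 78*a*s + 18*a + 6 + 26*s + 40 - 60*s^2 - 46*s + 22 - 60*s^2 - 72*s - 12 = -7*a^2 - 14*a + s^2*(60*a - 120) + s*(-6*a^2 + 58*a - 92) + 56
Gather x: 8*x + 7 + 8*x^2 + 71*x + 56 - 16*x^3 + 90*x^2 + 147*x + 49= -16*x^3 + 98*x^2 + 226*x + 112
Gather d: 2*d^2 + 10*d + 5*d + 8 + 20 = 2*d^2 + 15*d + 28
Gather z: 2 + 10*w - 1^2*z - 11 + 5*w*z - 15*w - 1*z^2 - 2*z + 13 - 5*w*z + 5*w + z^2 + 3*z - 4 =0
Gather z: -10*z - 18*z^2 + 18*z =-18*z^2 + 8*z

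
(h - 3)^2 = h^2 - 6*h + 9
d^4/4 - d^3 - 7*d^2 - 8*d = d*(d/4 + 1/2)*(d - 8)*(d + 2)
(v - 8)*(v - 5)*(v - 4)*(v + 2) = v^4 - 15*v^3 + 58*v^2 + 24*v - 320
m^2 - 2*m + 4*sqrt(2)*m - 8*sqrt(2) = (m - 2)*(m + 4*sqrt(2))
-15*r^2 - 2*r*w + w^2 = (-5*r + w)*(3*r + w)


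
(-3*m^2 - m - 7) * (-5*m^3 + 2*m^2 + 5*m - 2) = 15*m^5 - m^4 + 18*m^3 - 13*m^2 - 33*m + 14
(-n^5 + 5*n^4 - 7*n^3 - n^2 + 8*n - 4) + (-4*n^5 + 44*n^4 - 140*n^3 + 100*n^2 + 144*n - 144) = -5*n^5 + 49*n^4 - 147*n^3 + 99*n^2 + 152*n - 148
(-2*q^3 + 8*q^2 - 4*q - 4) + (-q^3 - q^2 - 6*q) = -3*q^3 + 7*q^2 - 10*q - 4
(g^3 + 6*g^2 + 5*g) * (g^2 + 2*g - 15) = g^5 + 8*g^4 + 2*g^3 - 80*g^2 - 75*g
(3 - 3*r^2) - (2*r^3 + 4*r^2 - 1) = -2*r^3 - 7*r^2 + 4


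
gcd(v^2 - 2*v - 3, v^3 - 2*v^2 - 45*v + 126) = v - 3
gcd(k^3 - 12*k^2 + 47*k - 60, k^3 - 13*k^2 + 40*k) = k - 5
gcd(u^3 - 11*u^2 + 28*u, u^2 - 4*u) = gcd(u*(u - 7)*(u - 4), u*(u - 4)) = u^2 - 4*u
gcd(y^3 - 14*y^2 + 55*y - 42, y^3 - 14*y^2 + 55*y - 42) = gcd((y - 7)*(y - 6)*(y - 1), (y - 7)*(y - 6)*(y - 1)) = y^3 - 14*y^2 + 55*y - 42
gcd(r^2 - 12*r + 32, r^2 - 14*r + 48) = r - 8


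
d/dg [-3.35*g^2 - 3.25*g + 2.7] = -6.7*g - 3.25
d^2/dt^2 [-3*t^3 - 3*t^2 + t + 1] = -18*t - 6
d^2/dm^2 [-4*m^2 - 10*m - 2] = -8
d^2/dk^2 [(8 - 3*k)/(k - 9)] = -38/(k - 9)^3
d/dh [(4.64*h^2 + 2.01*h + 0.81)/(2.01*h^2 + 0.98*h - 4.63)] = (0.507099999999999*h^2 - 46.2226*h - 10.1001)/(4.0401*h^4 + 3.9396*h^3 - 17.6522*h^2 - 9.0748*h + 21.4369)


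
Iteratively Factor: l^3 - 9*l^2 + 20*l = (l)*(l^2 - 9*l + 20) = l*(l - 5)*(l - 4)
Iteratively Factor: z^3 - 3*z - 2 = (z + 1)*(z^2 - z - 2) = (z - 2)*(z + 1)*(z + 1)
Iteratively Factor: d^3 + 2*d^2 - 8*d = (d - 2)*(d^2 + 4*d) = (d - 2)*(d + 4)*(d)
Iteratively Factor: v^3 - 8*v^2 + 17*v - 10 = (v - 1)*(v^2 - 7*v + 10) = (v - 2)*(v - 1)*(v - 5)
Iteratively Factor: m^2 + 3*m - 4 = (m + 4)*(m - 1)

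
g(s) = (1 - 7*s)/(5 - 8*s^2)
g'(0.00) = -1.40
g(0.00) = 0.20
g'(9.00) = -0.01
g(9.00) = 0.10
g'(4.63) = -0.04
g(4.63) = 0.19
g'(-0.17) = -1.73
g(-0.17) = 0.46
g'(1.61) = -0.62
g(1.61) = 0.65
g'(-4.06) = -0.06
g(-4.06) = -0.23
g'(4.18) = -0.05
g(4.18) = 0.21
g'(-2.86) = -0.15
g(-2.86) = -0.35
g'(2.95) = -0.11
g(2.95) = 0.30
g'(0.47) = -3.81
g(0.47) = -0.71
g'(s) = 16*s*(1 - 7*s)/(5 - 8*s^2)^2 - 7/(5 - 8*s^2) = (-56*s^2 + 16*s - 35)/(64*s^4 - 80*s^2 + 25)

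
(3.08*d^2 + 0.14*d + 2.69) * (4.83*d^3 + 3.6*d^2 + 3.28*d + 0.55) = 14.8764*d^5 + 11.7642*d^4 + 23.5991*d^3 + 11.8372*d^2 + 8.9002*d + 1.4795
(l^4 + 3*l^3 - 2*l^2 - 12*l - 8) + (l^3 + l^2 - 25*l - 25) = l^4 + 4*l^3 - l^2 - 37*l - 33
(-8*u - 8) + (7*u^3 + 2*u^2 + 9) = 7*u^3 + 2*u^2 - 8*u + 1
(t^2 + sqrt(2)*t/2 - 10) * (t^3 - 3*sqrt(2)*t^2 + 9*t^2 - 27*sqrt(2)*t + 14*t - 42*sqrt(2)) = t^5 - 5*sqrt(2)*t^4/2 + 9*t^4 - 45*sqrt(2)*t^3/2 + t^3 - 117*t^2 - 5*sqrt(2)*t^2 - 182*t + 270*sqrt(2)*t + 420*sqrt(2)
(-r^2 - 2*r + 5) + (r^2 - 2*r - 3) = 2 - 4*r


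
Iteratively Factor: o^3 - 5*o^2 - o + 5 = (o - 5)*(o^2 - 1) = (o - 5)*(o - 1)*(o + 1)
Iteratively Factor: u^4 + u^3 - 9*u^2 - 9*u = (u)*(u^3 + u^2 - 9*u - 9) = u*(u + 3)*(u^2 - 2*u - 3) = u*(u - 3)*(u + 3)*(u + 1)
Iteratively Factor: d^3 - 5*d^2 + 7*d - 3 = (d - 1)*(d^2 - 4*d + 3) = (d - 3)*(d - 1)*(d - 1)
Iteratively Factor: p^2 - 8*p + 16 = (p - 4)*(p - 4)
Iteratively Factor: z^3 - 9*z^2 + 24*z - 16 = (z - 1)*(z^2 - 8*z + 16) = (z - 4)*(z - 1)*(z - 4)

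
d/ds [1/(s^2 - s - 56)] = (1 - 2*s)/(-s^2 + s + 56)^2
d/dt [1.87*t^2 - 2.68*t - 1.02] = 3.74*t - 2.68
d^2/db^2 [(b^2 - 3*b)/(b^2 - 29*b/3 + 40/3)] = 120*(3*b^3 - 18*b^2 + 54*b - 94)/(27*b^6 - 783*b^5 + 8649*b^4 - 45269*b^3 + 115320*b^2 - 139200*b + 64000)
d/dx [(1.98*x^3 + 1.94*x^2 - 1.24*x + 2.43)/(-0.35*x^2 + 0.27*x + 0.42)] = (-0.693*x^4 + 1.0692*x^3 + 2.5846*x^2 + 3.3306*x - 1.1769)/(0.1225*x^4 - 0.189*x^3 - 0.2211*x^2 + 0.2268*x + 0.1764)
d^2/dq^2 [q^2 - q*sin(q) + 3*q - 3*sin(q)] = q*sin(q) + 3*sin(q) - 2*cos(q) + 2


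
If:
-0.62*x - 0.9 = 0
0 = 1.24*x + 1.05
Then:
No Solution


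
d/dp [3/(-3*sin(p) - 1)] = 9*cos(p)/(3*sin(p) + 1)^2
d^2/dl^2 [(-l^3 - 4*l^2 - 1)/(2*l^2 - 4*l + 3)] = 2*(-42*l^3 + 96*l^2 - 3*l - 46)/(8*l^6 - 48*l^5 + 132*l^4 - 208*l^3 + 198*l^2 - 108*l + 27)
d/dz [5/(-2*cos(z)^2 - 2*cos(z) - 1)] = -(10*sin(z) + 10*sin(2*z))/(2*cos(z) + cos(2*z) + 2)^2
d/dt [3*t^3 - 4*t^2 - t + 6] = 9*t^2 - 8*t - 1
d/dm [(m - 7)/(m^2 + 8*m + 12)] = (m^2 + 8*m - 2*(m - 7)*(m + 4) + 12)/(m^2 + 8*m + 12)^2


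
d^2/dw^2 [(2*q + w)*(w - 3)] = 2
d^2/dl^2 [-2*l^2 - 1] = -4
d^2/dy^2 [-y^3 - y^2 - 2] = -6*y - 2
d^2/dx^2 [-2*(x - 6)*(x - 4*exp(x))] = 8*x*exp(x) - 32*exp(x) - 4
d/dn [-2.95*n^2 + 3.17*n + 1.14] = 3.17 - 5.9*n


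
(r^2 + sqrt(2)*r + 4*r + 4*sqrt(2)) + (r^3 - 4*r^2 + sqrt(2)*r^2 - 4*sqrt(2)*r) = r^3 - 3*r^2 + sqrt(2)*r^2 - 3*sqrt(2)*r + 4*r + 4*sqrt(2)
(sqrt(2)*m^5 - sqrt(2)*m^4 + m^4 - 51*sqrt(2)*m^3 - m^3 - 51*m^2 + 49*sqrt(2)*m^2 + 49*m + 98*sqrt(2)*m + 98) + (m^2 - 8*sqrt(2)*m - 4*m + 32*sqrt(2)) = sqrt(2)*m^5 - sqrt(2)*m^4 + m^4 - 51*sqrt(2)*m^3 - m^3 - 50*m^2 + 49*sqrt(2)*m^2 + 45*m + 90*sqrt(2)*m + 32*sqrt(2) + 98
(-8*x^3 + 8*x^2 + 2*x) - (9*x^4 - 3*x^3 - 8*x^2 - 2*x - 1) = -9*x^4 - 5*x^3 + 16*x^2 + 4*x + 1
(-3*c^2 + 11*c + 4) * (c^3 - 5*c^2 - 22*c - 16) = -3*c^5 + 26*c^4 + 15*c^3 - 214*c^2 - 264*c - 64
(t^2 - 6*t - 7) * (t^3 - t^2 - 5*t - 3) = t^5 - 7*t^4 - 6*t^3 + 34*t^2 + 53*t + 21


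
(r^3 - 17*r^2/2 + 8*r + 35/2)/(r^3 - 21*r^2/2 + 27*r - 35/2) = (r + 1)/(r - 1)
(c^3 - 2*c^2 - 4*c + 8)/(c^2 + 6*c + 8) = (c^2 - 4*c + 4)/(c + 4)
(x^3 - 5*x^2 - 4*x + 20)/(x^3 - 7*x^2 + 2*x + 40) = (x - 2)/(x - 4)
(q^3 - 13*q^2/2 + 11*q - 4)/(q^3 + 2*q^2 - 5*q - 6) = (q^2 - 9*q/2 + 2)/(q^2 + 4*q + 3)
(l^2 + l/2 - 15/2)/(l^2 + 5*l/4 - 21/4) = 2*(2*l - 5)/(4*l - 7)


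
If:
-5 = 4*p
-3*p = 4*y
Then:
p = -5/4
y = 15/16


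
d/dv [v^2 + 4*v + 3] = 2*v + 4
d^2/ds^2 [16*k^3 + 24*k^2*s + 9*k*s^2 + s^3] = 18*k + 6*s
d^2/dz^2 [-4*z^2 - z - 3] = -8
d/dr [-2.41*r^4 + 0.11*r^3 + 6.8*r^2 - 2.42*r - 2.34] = -9.64*r^3 + 0.33*r^2 + 13.6*r - 2.42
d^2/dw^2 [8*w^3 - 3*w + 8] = 48*w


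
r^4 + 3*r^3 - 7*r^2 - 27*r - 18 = (r - 3)*(r + 1)*(r + 2)*(r + 3)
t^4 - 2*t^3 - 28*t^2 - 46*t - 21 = (t - 7)*(t + 1)^2*(t + 3)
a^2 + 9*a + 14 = (a + 2)*(a + 7)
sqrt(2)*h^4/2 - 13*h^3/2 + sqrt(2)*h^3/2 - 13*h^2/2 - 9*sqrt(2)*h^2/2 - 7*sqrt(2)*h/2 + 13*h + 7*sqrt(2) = (h/2 + 1)*(h - 1)*(h - 7*sqrt(2))*(sqrt(2)*h + 1)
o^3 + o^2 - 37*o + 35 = (o - 5)*(o - 1)*(o + 7)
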